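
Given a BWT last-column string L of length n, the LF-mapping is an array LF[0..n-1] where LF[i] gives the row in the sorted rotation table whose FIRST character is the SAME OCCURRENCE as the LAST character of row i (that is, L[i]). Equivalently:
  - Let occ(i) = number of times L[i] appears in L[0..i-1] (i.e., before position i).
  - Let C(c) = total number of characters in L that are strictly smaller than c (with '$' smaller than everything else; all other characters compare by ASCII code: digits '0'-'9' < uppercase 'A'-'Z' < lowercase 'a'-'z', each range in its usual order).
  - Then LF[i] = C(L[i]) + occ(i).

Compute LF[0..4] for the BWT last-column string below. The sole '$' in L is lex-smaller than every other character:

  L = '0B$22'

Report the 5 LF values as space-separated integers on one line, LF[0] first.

Char counts: '$':1, '0':1, '2':2, 'B':1
C (first-col start): C('$')=0, C('0')=1, C('2')=2, C('B')=4
L[0]='0': occ=0, LF[0]=C('0')+0=1+0=1
L[1]='B': occ=0, LF[1]=C('B')+0=4+0=4
L[2]='$': occ=0, LF[2]=C('$')+0=0+0=0
L[3]='2': occ=0, LF[3]=C('2')+0=2+0=2
L[4]='2': occ=1, LF[4]=C('2')+1=2+1=3

Answer: 1 4 0 2 3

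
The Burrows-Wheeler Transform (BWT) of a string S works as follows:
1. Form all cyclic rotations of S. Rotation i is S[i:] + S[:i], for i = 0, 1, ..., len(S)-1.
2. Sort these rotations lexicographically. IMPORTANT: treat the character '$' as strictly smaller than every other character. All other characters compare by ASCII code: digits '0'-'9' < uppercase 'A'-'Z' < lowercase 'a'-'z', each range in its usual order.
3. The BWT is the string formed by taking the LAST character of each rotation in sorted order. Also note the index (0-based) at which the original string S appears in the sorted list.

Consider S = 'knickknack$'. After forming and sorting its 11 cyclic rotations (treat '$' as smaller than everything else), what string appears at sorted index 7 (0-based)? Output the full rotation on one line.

Answer: knack$knick

Derivation:
All 11 rotations (rotation i = S[i:]+S[:i]):
  rot[0] = knickknack$
  rot[1] = nickknack$k
  rot[2] = ickknack$kn
  rot[3] = ckknack$kni
  rot[4] = kknack$knic
  rot[5] = knack$knick
  rot[6] = nack$knickk
  rot[7] = ack$knickkn
  rot[8] = ck$knickkna
  rot[9] = k$knickknac
  rot[10] = $knickknack
Sorted (with $ < everything):
  sorted[0] = $knickknack
  sorted[1] = ack$knickkn
  sorted[2] = ck$knickkna
  sorted[3] = ckknack$kni
  sorted[4] = ickknack$kn
  sorted[5] = k$knickknac
  sorted[6] = kknack$knic
  sorted[7] = knack$knick
  sorted[8] = knickknack$
  sorted[9] = nack$knickk
  sorted[10] = nickknack$k
sorted[7] = knack$knick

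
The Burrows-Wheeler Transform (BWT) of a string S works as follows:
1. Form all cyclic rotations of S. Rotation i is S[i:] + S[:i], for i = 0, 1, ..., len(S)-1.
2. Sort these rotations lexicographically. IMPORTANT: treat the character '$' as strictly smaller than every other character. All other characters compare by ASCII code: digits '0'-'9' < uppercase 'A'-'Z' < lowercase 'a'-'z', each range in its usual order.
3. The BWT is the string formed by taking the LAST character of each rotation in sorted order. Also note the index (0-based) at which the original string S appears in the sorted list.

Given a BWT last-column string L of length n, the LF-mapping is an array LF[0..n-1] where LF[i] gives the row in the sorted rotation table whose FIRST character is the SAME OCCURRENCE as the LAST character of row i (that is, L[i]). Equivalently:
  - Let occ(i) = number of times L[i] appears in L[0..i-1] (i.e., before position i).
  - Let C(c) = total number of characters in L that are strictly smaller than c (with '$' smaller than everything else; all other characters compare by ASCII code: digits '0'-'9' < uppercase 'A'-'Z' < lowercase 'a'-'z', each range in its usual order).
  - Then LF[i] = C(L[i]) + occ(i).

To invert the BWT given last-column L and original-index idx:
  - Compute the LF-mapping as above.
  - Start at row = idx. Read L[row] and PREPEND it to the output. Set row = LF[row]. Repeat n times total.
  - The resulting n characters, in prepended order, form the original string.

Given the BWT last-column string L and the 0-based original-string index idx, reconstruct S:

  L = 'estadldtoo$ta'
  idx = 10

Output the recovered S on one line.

LF mapping: 5 9 10 1 3 6 4 11 7 8 0 12 2
Walk LF starting at row 10, prepending L[row]:
  step 1: row=10, L[10]='$', prepend. Next row=LF[10]=0
  step 2: row=0, L[0]='e', prepend. Next row=LF[0]=5
  step 3: row=5, L[5]='l', prepend. Next row=LF[5]=6
  step 4: row=6, L[6]='d', prepend. Next row=LF[6]=4
  step 5: row=4, L[4]='d', prepend. Next row=LF[4]=3
  step 6: row=3, L[3]='a', prepend. Next row=LF[3]=1
  step 7: row=1, L[1]='s', prepend. Next row=LF[1]=9
  step 8: row=9, L[9]='o', prepend. Next row=LF[9]=8
  step 9: row=8, L[8]='o', prepend. Next row=LF[8]=7
  step 10: row=7, L[7]='t', prepend. Next row=LF[7]=11
  step 11: row=11, L[11]='t', prepend. Next row=LF[11]=12
  step 12: row=12, L[12]='a', prepend. Next row=LF[12]=2
  step 13: row=2, L[2]='t', prepend. Next row=LF[2]=10
Reversed output: tattoosaddle$

Answer: tattoosaddle$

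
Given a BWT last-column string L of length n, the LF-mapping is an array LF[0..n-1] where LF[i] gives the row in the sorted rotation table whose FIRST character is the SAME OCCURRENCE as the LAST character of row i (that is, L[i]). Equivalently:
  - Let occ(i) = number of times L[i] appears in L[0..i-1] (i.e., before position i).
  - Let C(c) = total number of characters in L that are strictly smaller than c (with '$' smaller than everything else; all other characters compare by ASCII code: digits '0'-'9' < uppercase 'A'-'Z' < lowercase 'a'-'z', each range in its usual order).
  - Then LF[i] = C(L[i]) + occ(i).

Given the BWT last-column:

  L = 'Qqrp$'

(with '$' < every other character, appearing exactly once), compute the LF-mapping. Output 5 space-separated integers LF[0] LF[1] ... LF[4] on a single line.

Char counts: '$':1, 'Q':1, 'p':1, 'q':1, 'r':1
C (first-col start): C('$')=0, C('Q')=1, C('p')=2, C('q')=3, C('r')=4
L[0]='Q': occ=0, LF[0]=C('Q')+0=1+0=1
L[1]='q': occ=0, LF[1]=C('q')+0=3+0=3
L[2]='r': occ=0, LF[2]=C('r')+0=4+0=4
L[3]='p': occ=0, LF[3]=C('p')+0=2+0=2
L[4]='$': occ=0, LF[4]=C('$')+0=0+0=0

Answer: 1 3 4 2 0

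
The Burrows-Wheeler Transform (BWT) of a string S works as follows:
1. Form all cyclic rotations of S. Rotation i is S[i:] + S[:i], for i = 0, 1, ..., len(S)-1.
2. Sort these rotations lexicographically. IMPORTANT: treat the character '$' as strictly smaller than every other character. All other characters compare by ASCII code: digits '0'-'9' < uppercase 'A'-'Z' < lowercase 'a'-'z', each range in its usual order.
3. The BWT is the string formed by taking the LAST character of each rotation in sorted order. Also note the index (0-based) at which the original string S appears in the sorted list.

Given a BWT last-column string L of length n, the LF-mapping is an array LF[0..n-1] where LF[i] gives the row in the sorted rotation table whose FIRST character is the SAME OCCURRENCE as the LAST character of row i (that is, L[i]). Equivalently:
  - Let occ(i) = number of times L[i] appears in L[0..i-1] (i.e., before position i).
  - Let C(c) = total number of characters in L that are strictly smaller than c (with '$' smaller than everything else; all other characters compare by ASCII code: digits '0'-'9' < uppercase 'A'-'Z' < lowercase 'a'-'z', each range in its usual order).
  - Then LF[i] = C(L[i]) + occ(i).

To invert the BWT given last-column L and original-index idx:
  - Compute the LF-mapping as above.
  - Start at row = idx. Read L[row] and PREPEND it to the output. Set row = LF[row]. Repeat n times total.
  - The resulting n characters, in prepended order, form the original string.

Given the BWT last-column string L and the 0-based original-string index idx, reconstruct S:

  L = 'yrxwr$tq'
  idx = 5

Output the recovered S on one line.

LF mapping: 7 2 6 5 3 0 4 1
Walk LF starting at row 5, prepending L[row]:
  step 1: row=5, L[5]='$', prepend. Next row=LF[5]=0
  step 2: row=0, L[0]='y', prepend. Next row=LF[0]=7
  step 3: row=7, L[7]='q', prepend. Next row=LF[7]=1
  step 4: row=1, L[1]='r', prepend. Next row=LF[1]=2
  step 5: row=2, L[2]='x', prepend. Next row=LF[2]=6
  step 6: row=6, L[6]='t', prepend. Next row=LF[6]=4
  step 7: row=4, L[4]='r', prepend. Next row=LF[4]=3
  step 8: row=3, L[3]='w', prepend. Next row=LF[3]=5
Reversed output: wrtxrqy$

Answer: wrtxrqy$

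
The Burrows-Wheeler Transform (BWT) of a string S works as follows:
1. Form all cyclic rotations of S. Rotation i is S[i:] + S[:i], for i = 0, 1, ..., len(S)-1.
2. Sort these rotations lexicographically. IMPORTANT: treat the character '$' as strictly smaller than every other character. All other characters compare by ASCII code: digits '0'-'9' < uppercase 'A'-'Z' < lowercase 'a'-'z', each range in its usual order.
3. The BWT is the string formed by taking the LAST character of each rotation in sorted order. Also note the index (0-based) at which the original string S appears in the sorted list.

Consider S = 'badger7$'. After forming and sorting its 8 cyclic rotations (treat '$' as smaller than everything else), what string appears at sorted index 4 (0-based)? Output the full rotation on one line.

All 8 rotations (rotation i = S[i:]+S[:i]):
  rot[0] = badger7$
  rot[1] = adger7$b
  rot[2] = dger7$ba
  rot[3] = ger7$bad
  rot[4] = er7$badg
  rot[5] = r7$badge
  rot[6] = 7$badger
  rot[7] = $badger7
Sorted (with $ < everything):
  sorted[0] = $badger7
  sorted[1] = 7$badger
  sorted[2] = adger7$b
  sorted[3] = badger7$
  sorted[4] = dger7$ba
  sorted[5] = er7$badg
  sorted[6] = ger7$bad
  sorted[7] = r7$badge
sorted[4] = dger7$ba

Answer: dger7$ba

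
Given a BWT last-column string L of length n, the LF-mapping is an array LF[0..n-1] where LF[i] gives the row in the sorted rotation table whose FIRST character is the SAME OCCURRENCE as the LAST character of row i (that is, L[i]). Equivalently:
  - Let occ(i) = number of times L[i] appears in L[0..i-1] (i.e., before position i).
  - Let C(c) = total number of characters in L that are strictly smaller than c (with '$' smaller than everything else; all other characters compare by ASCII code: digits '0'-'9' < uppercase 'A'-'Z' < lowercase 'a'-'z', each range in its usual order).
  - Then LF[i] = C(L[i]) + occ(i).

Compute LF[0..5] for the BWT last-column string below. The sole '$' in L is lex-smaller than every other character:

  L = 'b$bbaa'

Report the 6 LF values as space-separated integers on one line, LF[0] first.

Char counts: '$':1, 'a':2, 'b':3
C (first-col start): C('$')=0, C('a')=1, C('b')=3
L[0]='b': occ=0, LF[0]=C('b')+0=3+0=3
L[1]='$': occ=0, LF[1]=C('$')+0=0+0=0
L[2]='b': occ=1, LF[2]=C('b')+1=3+1=4
L[3]='b': occ=2, LF[3]=C('b')+2=3+2=5
L[4]='a': occ=0, LF[4]=C('a')+0=1+0=1
L[5]='a': occ=1, LF[5]=C('a')+1=1+1=2

Answer: 3 0 4 5 1 2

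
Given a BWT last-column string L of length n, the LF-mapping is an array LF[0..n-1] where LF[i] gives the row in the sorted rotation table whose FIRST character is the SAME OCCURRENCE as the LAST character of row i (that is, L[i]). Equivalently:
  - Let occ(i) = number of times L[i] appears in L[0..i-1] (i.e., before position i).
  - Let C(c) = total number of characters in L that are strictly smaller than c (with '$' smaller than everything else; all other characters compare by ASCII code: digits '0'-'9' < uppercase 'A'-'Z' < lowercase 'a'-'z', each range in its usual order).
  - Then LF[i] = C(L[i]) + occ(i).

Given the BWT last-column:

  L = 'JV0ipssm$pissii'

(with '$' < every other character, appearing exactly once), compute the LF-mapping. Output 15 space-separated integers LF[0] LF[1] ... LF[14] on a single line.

Char counts: '$':1, '0':1, 'J':1, 'V':1, 'i':4, 'm':1, 'p':2, 's':4
C (first-col start): C('$')=0, C('0')=1, C('J')=2, C('V')=3, C('i')=4, C('m')=8, C('p')=9, C('s')=11
L[0]='J': occ=0, LF[0]=C('J')+0=2+0=2
L[1]='V': occ=0, LF[1]=C('V')+0=3+0=3
L[2]='0': occ=0, LF[2]=C('0')+0=1+0=1
L[3]='i': occ=0, LF[3]=C('i')+0=4+0=4
L[4]='p': occ=0, LF[4]=C('p')+0=9+0=9
L[5]='s': occ=0, LF[5]=C('s')+0=11+0=11
L[6]='s': occ=1, LF[6]=C('s')+1=11+1=12
L[7]='m': occ=0, LF[7]=C('m')+0=8+0=8
L[8]='$': occ=0, LF[8]=C('$')+0=0+0=0
L[9]='p': occ=1, LF[9]=C('p')+1=9+1=10
L[10]='i': occ=1, LF[10]=C('i')+1=4+1=5
L[11]='s': occ=2, LF[11]=C('s')+2=11+2=13
L[12]='s': occ=3, LF[12]=C('s')+3=11+3=14
L[13]='i': occ=2, LF[13]=C('i')+2=4+2=6
L[14]='i': occ=3, LF[14]=C('i')+3=4+3=7

Answer: 2 3 1 4 9 11 12 8 0 10 5 13 14 6 7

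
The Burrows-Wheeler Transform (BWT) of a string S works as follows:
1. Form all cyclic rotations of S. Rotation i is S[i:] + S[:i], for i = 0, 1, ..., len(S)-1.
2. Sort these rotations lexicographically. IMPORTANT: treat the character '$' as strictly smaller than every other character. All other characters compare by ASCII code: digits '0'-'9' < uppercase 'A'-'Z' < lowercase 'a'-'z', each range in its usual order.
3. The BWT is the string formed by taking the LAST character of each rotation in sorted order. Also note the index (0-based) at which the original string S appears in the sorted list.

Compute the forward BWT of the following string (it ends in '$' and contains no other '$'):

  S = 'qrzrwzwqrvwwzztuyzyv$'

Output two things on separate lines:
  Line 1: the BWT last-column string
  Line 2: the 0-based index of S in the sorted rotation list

All 21 rotations (rotation i = S[i:]+S[:i]):
  rot[0] = qrzrwzwqrvwwzztuyzyv$
  rot[1] = rzrwzwqrvwwzztuyzyv$q
  rot[2] = zrwzwqrvwwzztuyzyv$qr
  rot[3] = rwzwqrvwwzztuyzyv$qrz
  rot[4] = wzwqrvwwzztuyzyv$qrzr
  rot[5] = zwqrvwwzztuyzyv$qrzrw
  rot[6] = wqrvwwzztuyzyv$qrzrwz
  rot[7] = qrvwwzztuyzyv$qrzrwzw
  rot[8] = rvwwzztuyzyv$qrzrwzwq
  rot[9] = vwwzztuyzyv$qrzrwzwqr
  rot[10] = wwzztuyzyv$qrzrwzwqrv
  rot[11] = wzztuyzyv$qrzrwzwqrvw
  rot[12] = zztuyzyv$qrzrwzwqrvww
  rot[13] = ztuyzyv$qrzrwzwqrvwwz
  rot[14] = tuyzyv$qrzrwzwqrvwwzz
  rot[15] = uyzyv$qrzrwzwqrvwwzzt
  rot[16] = yzyv$qrzrwzwqrvwwzztu
  rot[17] = zyv$qrzrwzwqrvwwzztuy
  rot[18] = yv$qrzrwzwqrvwwzztuyz
  rot[19] = v$qrzrwzwqrvwwzztuyzy
  rot[20] = $qrzrwzwqrvwwzztuyzyv
Sorted (with $ < everything):
  sorted[0] = $qrzrwzwqrvwwzztuyzyv  (last char: 'v')
  sorted[1] = qrvwwzztuyzyv$qrzrwzw  (last char: 'w')
  sorted[2] = qrzrwzwqrvwwzztuyzyv$  (last char: '$')
  sorted[3] = rvwwzztuyzyv$qrzrwzwq  (last char: 'q')
  sorted[4] = rwzwqrvwwzztuyzyv$qrz  (last char: 'z')
  sorted[5] = rzrwzwqrvwwzztuyzyv$q  (last char: 'q')
  sorted[6] = tuyzyv$qrzrwzwqrvwwzz  (last char: 'z')
  sorted[7] = uyzyv$qrzrwzwqrvwwzzt  (last char: 't')
  sorted[8] = v$qrzrwzwqrvwwzztuyzy  (last char: 'y')
  sorted[9] = vwwzztuyzyv$qrzrwzwqr  (last char: 'r')
  sorted[10] = wqrvwwzztuyzyv$qrzrwz  (last char: 'z')
  sorted[11] = wwzztuyzyv$qrzrwzwqrv  (last char: 'v')
  sorted[12] = wzwqrvwwzztuyzyv$qrzr  (last char: 'r')
  sorted[13] = wzztuyzyv$qrzrwzwqrvw  (last char: 'w')
  sorted[14] = yv$qrzrwzwqrvwwzztuyz  (last char: 'z')
  sorted[15] = yzyv$qrzrwzwqrvwwzztu  (last char: 'u')
  sorted[16] = zrwzwqrvwwzztuyzyv$qr  (last char: 'r')
  sorted[17] = ztuyzyv$qrzrwzwqrvwwz  (last char: 'z')
  sorted[18] = zwqrvwwzztuyzyv$qrzrw  (last char: 'w')
  sorted[19] = zyv$qrzrwzwqrvwwzztuy  (last char: 'y')
  sorted[20] = zztuyzyv$qrzrwzwqrvww  (last char: 'w')
Last column: vw$qzqztyrzvrwzurzwyw
Original string S is at sorted index 2

Answer: vw$qzqztyrzvrwzurzwyw
2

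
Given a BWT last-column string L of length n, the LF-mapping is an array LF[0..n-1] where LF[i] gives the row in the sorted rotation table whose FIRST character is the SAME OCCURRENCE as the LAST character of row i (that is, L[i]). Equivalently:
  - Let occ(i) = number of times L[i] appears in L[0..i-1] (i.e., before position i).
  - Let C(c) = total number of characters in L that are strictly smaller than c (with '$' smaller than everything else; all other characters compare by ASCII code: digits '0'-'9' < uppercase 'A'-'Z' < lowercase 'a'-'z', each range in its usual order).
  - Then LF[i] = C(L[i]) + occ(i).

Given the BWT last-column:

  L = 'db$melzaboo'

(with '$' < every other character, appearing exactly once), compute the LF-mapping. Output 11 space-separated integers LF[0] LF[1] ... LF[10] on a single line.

Answer: 4 2 0 7 5 6 10 1 3 8 9

Derivation:
Char counts: '$':1, 'a':1, 'b':2, 'd':1, 'e':1, 'l':1, 'm':1, 'o':2, 'z':1
C (first-col start): C('$')=0, C('a')=1, C('b')=2, C('d')=4, C('e')=5, C('l')=6, C('m')=7, C('o')=8, C('z')=10
L[0]='d': occ=0, LF[0]=C('d')+0=4+0=4
L[1]='b': occ=0, LF[1]=C('b')+0=2+0=2
L[2]='$': occ=0, LF[2]=C('$')+0=0+0=0
L[3]='m': occ=0, LF[3]=C('m')+0=7+0=7
L[4]='e': occ=0, LF[4]=C('e')+0=5+0=5
L[5]='l': occ=0, LF[5]=C('l')+0=6+0=6
L[6]='z': occ=0, LF[6]=C('z')+0=10+0=10
L[7]='a': occ=0, LF[7]=C('a')+0=1+0=1
L[8]='b': occ=1, LF[8]=C('b')+1=2+1=3
L[9]='o': occ=0, LF[9]=C('o')+0=8+0=8
L[10]='o': occ=1, LF[10]=C('o')+1=8+1=9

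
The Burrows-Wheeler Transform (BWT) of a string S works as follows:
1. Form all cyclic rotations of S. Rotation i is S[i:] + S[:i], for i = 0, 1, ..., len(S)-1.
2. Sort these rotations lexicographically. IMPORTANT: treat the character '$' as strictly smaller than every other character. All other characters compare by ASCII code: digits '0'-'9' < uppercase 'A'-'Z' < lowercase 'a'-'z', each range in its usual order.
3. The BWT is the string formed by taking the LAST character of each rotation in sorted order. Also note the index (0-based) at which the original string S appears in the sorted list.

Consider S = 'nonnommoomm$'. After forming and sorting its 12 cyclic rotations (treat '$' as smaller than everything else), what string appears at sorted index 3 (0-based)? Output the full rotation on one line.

Answer: mmoomm$nonno

Derivation:
All 12 rotations (rotation i = S[i:]+S[:i]):
  rot[0] = nonnommoomm$
  rot[1] = onnommoomm$n
  rot[2] = nnommoomm$no
  rot[3] = nommoomm$non
  rot[4] = ommoomm$nonn
  rot[5] = mmoomm$nonno
  rot[6] = moomm$nonnom
  rot[7] = oomm$nonnomm
  rot[8] = omm$nonnommo
  rot[9] = mm$nonnommoo
  rot[10] = m$nonnommoom
  rot[11] = $nonnommoomm
Sorted (with $ < everything):
  sorted[0] = $nonnommoomm
  sorted[1] = m$nonnommoom
  sorted[2] = mm$nonnommoo
  sorted[3] = mmoomm$nonno
  sorted[4] = moomm$nonnom
  sorted[5] = nnommoomm$no
  sorted[6] = nommoomm$non
  sorted[7] = nonnommoomm$
  sorted[8] = omm$nonnommo
  sorted[9] = ommoomm$nonn
  sorted[10] = onnommoomm$n
  sorted[11] = oomm$nonnomm
sorted[3] = mmoomm$nonno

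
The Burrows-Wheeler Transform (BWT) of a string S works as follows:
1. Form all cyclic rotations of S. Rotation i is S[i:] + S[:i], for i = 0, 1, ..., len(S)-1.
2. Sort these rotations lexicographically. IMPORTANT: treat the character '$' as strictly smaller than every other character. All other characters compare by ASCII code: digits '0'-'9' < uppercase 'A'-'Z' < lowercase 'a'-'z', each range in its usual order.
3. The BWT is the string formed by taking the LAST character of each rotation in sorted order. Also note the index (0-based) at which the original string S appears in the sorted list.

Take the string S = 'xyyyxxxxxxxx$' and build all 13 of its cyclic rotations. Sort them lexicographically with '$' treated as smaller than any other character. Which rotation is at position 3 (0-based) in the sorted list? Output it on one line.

All 13 rotations (rotation i = S[i:]+S[:i]):
  rot[0] = xyyyxxxxxxxx$
  rot[1] = yyyxxxxxxxx$x
  rot[2] = yyxxxxxxxx$xy
  rot[3] = yxxxxxxxx$xyy
  rot[4] = xxxxxxxx$xyyy
  rot[5] = xxxxxxx$xyyyx
  rot[6] = xxxxxx$xyyyxx
  rot[7] = xxxxx$xyyyxxx
  rot[8] = xxxx$xyyyxxxx
  rot[9] = xxx$xyyyxxxxx
  rot[10] = xx$xyyyxxxxxx
  rot[11] = x$xyyyxxxxxxx
  rot[12] = $xyyyxxxxxxxx
Sorted (with $ < everything):
  sorted[0] = $xyyyxxxxxxxx
  sorted[1] = x$xyyyxxxxxxx
  sorted[2] = xx$xyyyxxxxxx
  sorted[3] = xxx$xyyyxxxxx
  sorted[4] = xxxx$xyyyxxxx
  sorted[5] = xxxxx$xyyyxxx
  sorted[6] = xxxxxx$xyyyxx
  sorted[7] = xxxxxxx$xyyyx
  sorted[8] = xxxxxxxx$xyyy
  sorted[9] = xyyyxxxxxxxx$
  sorted[10] = yxxxxxxxx$xyy
  sorted[11] = yyxxxxxxxx$xy
  sorted[12] = yyyxxxxxxxx$x
sorted[3] = xxx$xyyyxxxxx

Answer: xxx$xyyyxxxxx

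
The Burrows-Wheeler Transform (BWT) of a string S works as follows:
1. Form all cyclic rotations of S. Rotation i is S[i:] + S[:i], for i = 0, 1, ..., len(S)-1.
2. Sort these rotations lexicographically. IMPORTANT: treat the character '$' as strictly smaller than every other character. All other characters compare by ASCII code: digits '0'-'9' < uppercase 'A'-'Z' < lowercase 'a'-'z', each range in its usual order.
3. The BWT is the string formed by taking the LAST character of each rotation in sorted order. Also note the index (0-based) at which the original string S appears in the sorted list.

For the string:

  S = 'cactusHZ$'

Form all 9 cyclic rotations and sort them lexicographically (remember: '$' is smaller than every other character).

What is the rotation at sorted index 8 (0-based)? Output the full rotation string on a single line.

Answer: usHZ$cact

Derivation:
All 9 rotations (rotation i = S[i:]+S[:i]):
  rot[0] = cactusHZ$
  rot[1] = actusHZ$c
  rot[2] = ctusHZ$ca
  rot[3] = tusHZ$cac
  rot[4] = usHZ$cact
  rot[5] = sHZ$cactu
  rot[6] = HZ$cactus
  rot[7] = Z$cactusH
  rot[8] = $cactusHZ
Sorted (with $ < everything):
  sorted[0] = $cactusHZ
  sorted[1] = HZ$cactus
  sorted[2] = Z$cactusH
  sorted[3] = actusHZ$c
  sorted[4] = cactusHZ$
  sorted[5] = ctusHZ$ca
  sorted[6] = sHZ$cactu
  sorted[7] = tusHZ$cac
  sorted[8] = usHZ$cact
sorted[8] = usHZ$cact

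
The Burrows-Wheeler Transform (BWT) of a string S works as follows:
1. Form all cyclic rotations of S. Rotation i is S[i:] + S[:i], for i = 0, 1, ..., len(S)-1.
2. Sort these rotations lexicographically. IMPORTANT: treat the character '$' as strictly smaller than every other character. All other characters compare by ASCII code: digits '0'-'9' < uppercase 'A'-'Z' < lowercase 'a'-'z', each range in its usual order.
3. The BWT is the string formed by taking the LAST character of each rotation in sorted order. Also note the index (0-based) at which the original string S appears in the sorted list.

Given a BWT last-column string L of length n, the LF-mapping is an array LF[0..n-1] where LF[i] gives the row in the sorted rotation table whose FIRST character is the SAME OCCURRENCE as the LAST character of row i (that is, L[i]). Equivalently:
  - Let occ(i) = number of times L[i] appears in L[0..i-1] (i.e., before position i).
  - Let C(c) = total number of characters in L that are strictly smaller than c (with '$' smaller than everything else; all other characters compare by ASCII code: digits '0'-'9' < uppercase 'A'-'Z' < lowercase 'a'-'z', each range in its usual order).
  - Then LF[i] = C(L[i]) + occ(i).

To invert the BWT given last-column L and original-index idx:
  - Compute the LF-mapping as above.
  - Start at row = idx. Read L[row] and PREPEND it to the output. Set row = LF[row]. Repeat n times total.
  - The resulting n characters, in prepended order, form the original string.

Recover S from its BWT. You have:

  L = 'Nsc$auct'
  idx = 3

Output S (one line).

Answer: cactusN$

Derivation:
LF mapping: 1 5 3 0 2 7 4 6
Walk LF starting at row 3, prepending L[row]:
  step 1: row=3, L[3]='$', prepend. Next row=LF[3]=0
  step 2: row=0, L[0]='N', prepend. Next row=LF[0]=1
  step 3: row=1, L[1]='s', prepend. Next row=LF[1]=5
  step 4: row=5, L[5]='u', prepend. Next row=LF[5]=7
  step 5: row=7, L[7]='t', prepend. Next row=LF[7]=6
  step 6: row=6, L[6]='c', prepend. Next row=LF[6]=4
  step 7: row=4, L[4]='a', prepend. Next row=LF[4]=2
  step 8: row=2, L[2]='c', prepend. Next row=LF[2]=3
Reversed output: cactusN$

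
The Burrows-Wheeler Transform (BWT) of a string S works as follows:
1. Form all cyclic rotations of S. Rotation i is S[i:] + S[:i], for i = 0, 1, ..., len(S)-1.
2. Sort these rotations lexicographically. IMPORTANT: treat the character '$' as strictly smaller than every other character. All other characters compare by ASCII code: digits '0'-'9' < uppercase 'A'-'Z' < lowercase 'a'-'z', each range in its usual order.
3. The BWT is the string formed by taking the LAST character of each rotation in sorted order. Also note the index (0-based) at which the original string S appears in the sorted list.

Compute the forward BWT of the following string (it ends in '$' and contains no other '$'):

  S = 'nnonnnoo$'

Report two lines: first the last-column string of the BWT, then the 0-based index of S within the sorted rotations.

Answer: oo$nnnonn
2

Derivation:
All 9 rotations (rotation i = S[i:]+S[:i]):
  rot[0] = nnonnnoo$
  rot[1] = nonnnoo$n
  rot[2] = onnnoo$nn
  rot[3] = nnnoo$nno
  rot[4] = nnoo$nnon
  rot[5] = noo$nnonn
  rot[6] = oo$nnonnn
  rot[7] = o$nnonnno
  rot[8] = $nnonnnoo
Sorted (with $ < everything):
  sorted[0] = $nnonnnoo  (last char: 'o')
  sorted[1] = nnnoo$nno  (last char: 'o')
  sorted[2] = nnonnnoo$  (last char: '$')
  sorted[3] = nnoo$nnon  (last char: 'n')
  sorted[4] = nonnnoo$n  (last char: 'n')
  sorted[5] = noo$nnonn  (last char: 'n')
  sorted[6] = o$nnonnno  (last char: 'o')
  sorted[7] = onnnoo$nn  (last char: 'n')
  sorted[8] = oo$nnonnn  (last char: 'n')
Last column: oo$nnnonn
Original string S is at sorted index 2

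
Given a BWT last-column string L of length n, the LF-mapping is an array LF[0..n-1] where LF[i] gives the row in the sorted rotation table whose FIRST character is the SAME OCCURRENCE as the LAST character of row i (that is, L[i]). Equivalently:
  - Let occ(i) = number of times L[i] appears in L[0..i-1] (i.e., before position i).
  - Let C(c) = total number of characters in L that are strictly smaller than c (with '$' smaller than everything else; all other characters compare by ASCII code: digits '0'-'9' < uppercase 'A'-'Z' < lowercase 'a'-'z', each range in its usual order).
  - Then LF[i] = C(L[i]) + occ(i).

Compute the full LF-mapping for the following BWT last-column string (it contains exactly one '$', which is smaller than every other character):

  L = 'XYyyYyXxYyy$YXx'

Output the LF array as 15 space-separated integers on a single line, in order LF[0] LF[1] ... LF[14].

Char counts: '$':1, 'X':3, 'Y':4, 'x':2, 'y':5
C (first-col start): C('$')=0, C('X')=1, C('Y')=4, C('x')=8, C('y')=10
L[0]='X': occ=0, LF[0]=C('X')+0=1+0=1
L[1]='Y': occ=0, LF[1]=C('Y')+0=4+0=4
L[2]='y': occ=0, LF[2]=C('y')+0=10+0=10
L[3]='y': occ=1, LF[3]=C('y')+1=10+1=11
L[4]='Y': occ=1, LF[4]=C('Y')+1=4+1=5
L[5]='y': occ=2, LF[5]=C('y')+2=10+2=12
L[6]='X': occ=1, LF[6]=C('X')+1=1+1=2
L[7]='x': occ=0, LF[7]=C('x')+0=8+0=8
L[8]='Y': occ=2, LF[8]=C('Y')+2=4+2=6
L[9]='y': occ=3, LF[9]=C('y')+3=10+3=13
L[10]='y': occ=4, LF[10]=C('y')+4=10+4=14
L[11]='$': occ=0, LF[11]=C('$')+0=0+0=0
L[12]='Y': occ=3, LF[12]=C('Y')+3=4+3=7
L[13]='X': occ=2, LF[13]=C('X')+2=1+2=3
L[14]='x': occ=1, LF[14]=C('x')+1=8+1=9

Answer: 1 4 10 11 5 12 2 8 6 13 14 0 7 3 9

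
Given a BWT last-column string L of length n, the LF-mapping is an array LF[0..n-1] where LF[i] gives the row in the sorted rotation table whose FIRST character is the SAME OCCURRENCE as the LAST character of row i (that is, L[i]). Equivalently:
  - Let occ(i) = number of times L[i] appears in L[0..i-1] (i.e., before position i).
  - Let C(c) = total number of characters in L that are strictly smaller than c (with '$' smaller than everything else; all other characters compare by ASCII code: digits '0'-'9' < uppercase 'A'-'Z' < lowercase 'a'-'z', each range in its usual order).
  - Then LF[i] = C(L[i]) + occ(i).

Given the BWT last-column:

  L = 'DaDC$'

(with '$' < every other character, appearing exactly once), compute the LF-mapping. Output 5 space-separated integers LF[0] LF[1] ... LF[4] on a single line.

Char counts: '$':1, 'C':1, 'D':2, 'a':1
C (first-col start): C('$')=0, C('C')=1, C('D')=2, C('a')=4
L[0]='D': occ=0, LF[0]=C('D')+0=2+0=2
L[1]='a': occ=0, LF[1]=C('a')+0=4+0=4
L[2]='D': occ=1, LF[2]=C('D')+1=2+1=3
L[3]='C': occ=0, LF[3]=C('C')+0=1+0=1
L[4]='$': occ=0, LF[4]=C('$')+0=0+0=0

Answer: 2 4 3 1 0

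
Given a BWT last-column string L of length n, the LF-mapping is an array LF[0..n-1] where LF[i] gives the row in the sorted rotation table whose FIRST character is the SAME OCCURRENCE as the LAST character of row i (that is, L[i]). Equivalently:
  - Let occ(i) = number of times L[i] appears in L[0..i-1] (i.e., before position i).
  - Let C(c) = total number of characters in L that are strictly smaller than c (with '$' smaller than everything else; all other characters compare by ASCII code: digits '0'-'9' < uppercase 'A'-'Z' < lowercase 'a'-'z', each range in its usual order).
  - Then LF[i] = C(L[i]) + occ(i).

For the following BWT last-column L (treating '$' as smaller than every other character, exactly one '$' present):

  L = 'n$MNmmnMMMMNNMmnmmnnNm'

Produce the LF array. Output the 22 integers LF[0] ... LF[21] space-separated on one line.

Answer: 17 0 1 7 11 12 18 2 3 4 5 8 9 6 13 19 14 15 20 21 10 16

Derivation:
Char counts: '$':1, 'M':6, 'N':4, 'm':6, 'n':5
C (first-col start): C('$')=0, C('M')=1, C('N')=7, C('m')=11, C('n')=17
L[0]='n': occ=0, LF[0]=C('n')+0=17+0=17
L[1]='$': occ=0, LF[1]=C('$')+0=0+0=0
L[2]='M': occ=0, LF[2]=C('M')+0=1+0=1
L[3]='N': occ=0, LF[3]=C('N')+0=7+0=7
L[4]='m': occ=0, LF[4]=C('m')+0=11+0=11
L[5]='m': occ=1, LF[5]=C('m')+1=11+1=12
L[6]='n': occ=1, LF[6]=C('n')+1=17+1=18
L[7]='M': occ=1, LF[7]=C('M')+1=1+1=2
L[8]='M': occ=2, LF[8]=C('M')+2=1+2=3
L[9]='M': occ=3, LF[9]=C('M')+3=1+3=4
L[10]='M': occ=4, LF[10]=C('M')+4=1+4=5
L[11]='N': occ=1, LF[11]=C('N')+1=7+1=8
L[12]='N': occ=2, LF[12]=C('N')+2=7+2=9
L[13]='M': occ=5, LF[13]=C('M')+5=1+5=6
L[14]='m': occ=2, LF[14]=C('m')+2=11+2=13
L[15]='n': occ=2, LF[15]=C('n')+2=17+2=19
L[16]='m': occ=3, LF[16]=C('m')+3=11+3=14
L[17]='m': occ=4, LF[17]=C('m')+4=11+4=15
L[18]='n': occ=3, LF[18]=C('n')+3=17+3=20
L[19]='n': occ=4, LF[19]=C('n')+4=17+4=21
L[20]='N': occ=3, LF[20]=C('N')+3=7+3=10
L[21]='m': occ=5, LF[21]=C('m')+5=11+5=16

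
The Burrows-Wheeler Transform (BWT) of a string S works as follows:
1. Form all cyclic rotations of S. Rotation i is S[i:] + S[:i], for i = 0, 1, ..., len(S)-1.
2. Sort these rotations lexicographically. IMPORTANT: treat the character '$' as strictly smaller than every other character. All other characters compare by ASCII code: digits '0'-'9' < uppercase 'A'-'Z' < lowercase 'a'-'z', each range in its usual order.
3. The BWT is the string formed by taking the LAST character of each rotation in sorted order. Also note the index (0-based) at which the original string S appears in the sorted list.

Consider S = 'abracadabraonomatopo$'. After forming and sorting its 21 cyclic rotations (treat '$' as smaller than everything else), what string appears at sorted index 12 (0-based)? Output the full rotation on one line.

All 21 rotations (rotation i = S[i:]+S[:i]):
  rot[0] = abracadabraonomatopo$
  rot[1] = bracadabraonomatopo$a
  rot[2] = racadabraonomatopo$ab
  rot[3] = acadabraonomatopo$abr
  rot[4] = cadabraonomatopo$abra
  rot[5] = adabraonomatopo$abrac
  rot[6] = dabraonomatopo$abraca
  rot[7] = abraonomatopo$abracad
  rot[8] = braonomatopo$abracada
  rot[9] = raonomatopo$abracadab
  rot[10] = aonomatopo$abracadabr
  rot[11] = onomatopo$abracadabra
  rot[12] = nomatopo$abracadabrao
  rot[13] = omatopo$abracadabraon
  rot[14] = matopo$abracadabraono
  rot[15] = atopo$abracadabraonom
  rot[16] = topo$abracadabraonoma
  rot[17] = opo$abracadabraonomat
  rot[18] = po$abracadabraonomato
  rot[19] = o$abracadabraonomatop
  rot[20] = $abracadabraonomatopo
Sorted (with $ < everything):
  sorted[0] = $abracadabraonomatopo
  sorted[1] = abracadabraonomatopo$
  sorted[2] = abraonomatopo$abracad
  sorted[3] = acadabraonomatopo$abr
  sorted[4] = adabraonomatopo$abrac
  sorted[5] = aonomatopo$abracadabr
  sorted[6] = atopo$abracadabraonom
  sorted[7] = bracadabraonomatopo$a
  sorted[8] = braonomatopo$abracada
  sorted[9] = cadabraonomatopo$abra
  sorted[10] = dabraonomatopo$abraca
  sorted[11] = matopo$abracadabraono
  sorted[12] = nomatopo$abracadabrao
  sorted[13] = o$abracadabraonomatop
  sorted[14] = omatopo$abracadabraon
  sorted[15] = onomatopo$abracadabra
  sorted[16] = opo$abracadabraonomat
  sorted[17] = po$abracadabraonomato
  sorted[18] = racadabraonomatopo$ab
  sorted[19] = raonomatopo$abracadab
  sorted[20] = topo$abracadabraonoma
sorted[12] = nomatopo$abracadabrao

Answer: nomatopo$abracadabrao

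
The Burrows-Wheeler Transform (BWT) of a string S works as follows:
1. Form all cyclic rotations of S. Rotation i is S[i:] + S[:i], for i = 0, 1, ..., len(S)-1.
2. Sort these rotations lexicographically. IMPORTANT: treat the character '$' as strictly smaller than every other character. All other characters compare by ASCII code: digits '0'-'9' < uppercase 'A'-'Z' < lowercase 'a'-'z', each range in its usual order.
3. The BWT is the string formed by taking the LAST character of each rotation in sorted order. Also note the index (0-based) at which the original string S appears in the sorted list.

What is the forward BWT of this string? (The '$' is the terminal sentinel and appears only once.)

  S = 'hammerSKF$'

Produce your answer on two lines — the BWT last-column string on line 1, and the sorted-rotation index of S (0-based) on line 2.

All 10 rotations (rotation i = S[i:]+S[:i]):
  rot[0] = hammerSKF$
  rot[1] = ammerSKF$h
  rot[2] = mmerSKF$ha
  rot[3] = merSKF$ham
  rot[4] = erSKF$hamm
  rot[5] = rSKF$hamme
  rot[6] = SKF$hammer
  rot[7] = KF$hammerS
  rot[8] = F$hammerSK
  rot[9] = $hammerSKF
Sorted (with $ < everything):
  sorted[0] = $hammerSKF  (last char: 'F')
  sorted[1] = F$hammerSK  (last char: 'K')
  sorted[2] = KF$hammerS  (last char: 'S')
  sorted[3] = SKF$hammer  (last char: 'r')
  sorted[4] = ammerSKF$h  (last char: 'h')
  sorted[5] = erSKF$hamm  (last char: 'm')
  sorted[6] = hammerSKF$  (last char: '$')
  sorted[7] = merSKF$ham  (last char: 'm')
  sorted[8] = mmerSKF$ha  (last char: 'a')
  sorted[9] = rSKF$hamme  (last char: 'e')
Last column: FKSrhm$mae
Original string S is at sorted index 6

Answer: FKSrhm$mae
6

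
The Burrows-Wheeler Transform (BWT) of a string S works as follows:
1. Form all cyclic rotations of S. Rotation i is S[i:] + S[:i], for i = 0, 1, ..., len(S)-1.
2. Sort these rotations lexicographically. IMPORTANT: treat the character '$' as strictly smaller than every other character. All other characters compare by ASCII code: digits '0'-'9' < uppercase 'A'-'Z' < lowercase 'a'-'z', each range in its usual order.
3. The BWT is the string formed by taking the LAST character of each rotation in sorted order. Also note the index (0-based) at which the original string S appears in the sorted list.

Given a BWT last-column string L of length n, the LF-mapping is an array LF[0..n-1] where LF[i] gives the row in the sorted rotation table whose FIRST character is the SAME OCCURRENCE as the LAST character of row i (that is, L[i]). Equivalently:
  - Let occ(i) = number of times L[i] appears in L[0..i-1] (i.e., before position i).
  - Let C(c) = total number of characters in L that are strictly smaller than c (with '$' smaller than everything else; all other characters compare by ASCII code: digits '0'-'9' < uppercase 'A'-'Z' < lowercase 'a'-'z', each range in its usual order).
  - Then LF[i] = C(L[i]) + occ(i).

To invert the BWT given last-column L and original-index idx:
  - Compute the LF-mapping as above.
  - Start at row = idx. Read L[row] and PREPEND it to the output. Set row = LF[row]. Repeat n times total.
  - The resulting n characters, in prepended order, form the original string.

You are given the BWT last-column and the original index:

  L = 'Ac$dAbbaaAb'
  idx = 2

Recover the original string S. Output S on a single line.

Answer: AabbabdAcA$

Derivation:
LF mapping: 1 9 0 10 2 6 7 4 5 3 8
Walk LF starting at row 2, prepending L[row]:
  step 1: row=2, L[2]='$', prepend. Next row=LF[2]=0
  step 2: row=0, L[0]='A', prepend. Next row=LF[0]=1
  step 3: row=1, L[1]='c', prepend. Next row=LF[1]=9
  step 4: row=9, L[9]='A', prepend. Next row=LF[9]=3
  step 5: row=3, L[3]='d', prepend. Next row=LF[3]=10
  step 6: row=10, L[10]='b', prepend. Next row=LF[10]=8
  step 7: row=8, L[8]='a', prepend. Next row=LF[8]=5
  step 8: row=5, L[5]='b', prepend. Next row=LF[5]=6
  step 9: row=6, L[6]='b', prepend. Next row=LF[6]=7
  step 10: row=7, L[7]='a', prepend. Next row=LF[7]=4
  step 11: row=4, L[4]='A', prepend. Next row=LF[4]=2
Reversed output: AabbabdAcA$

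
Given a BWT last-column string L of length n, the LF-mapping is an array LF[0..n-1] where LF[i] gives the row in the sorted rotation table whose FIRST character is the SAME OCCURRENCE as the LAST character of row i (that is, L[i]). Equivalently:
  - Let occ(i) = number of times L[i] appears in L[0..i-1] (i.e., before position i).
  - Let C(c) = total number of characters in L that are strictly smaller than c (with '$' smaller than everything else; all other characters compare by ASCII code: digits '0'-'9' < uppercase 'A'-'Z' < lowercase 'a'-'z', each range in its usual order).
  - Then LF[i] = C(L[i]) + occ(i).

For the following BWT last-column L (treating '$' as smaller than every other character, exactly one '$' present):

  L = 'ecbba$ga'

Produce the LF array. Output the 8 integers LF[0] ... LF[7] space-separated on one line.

Char counts: '$':1, 'a':2, 'b':2, 'c':1, 'e':1, 'g':1
C (first-col start): C('$')=0, C('a')=1, C('b')=3, C('c')=5, C('e')=6, C('g')=7
L[0]='e': occ=0, LF[0]=C('e')+0=6+0=6
L[1]='c': occ=0, LF[1]=C('c')+0=5+0=5
L[2]='b': occ=0, LF[2]=C('b')+0=3+0=3
L[3]='b': occ=1, LF[3]=C('b')+1=3+1=4
L[4]='a': occ=0, LF[4]=C('a')+0=1+0=1
L[5]='$': occ=0, LF[5]=C('$')+0=0+0=0
L[6]='g': occ=0, LF[6]=C('g')+0=7+0=7
L[7]='a': occ=1, LF[7]=C('a')+1=1+1=2

Answer: 6 5 3 4 1 0 7 2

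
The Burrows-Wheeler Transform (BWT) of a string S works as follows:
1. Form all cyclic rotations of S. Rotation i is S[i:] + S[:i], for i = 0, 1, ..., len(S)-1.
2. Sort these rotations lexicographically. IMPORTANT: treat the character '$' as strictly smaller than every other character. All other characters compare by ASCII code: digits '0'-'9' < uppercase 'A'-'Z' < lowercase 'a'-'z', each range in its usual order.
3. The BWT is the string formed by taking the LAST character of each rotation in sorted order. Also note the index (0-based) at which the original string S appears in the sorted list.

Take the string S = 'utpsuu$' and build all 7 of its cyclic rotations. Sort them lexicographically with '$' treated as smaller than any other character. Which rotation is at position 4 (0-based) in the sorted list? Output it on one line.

All 7 rotations (rotation i = S[i:]+S[:i]):
  rot[0] = utpsuu$
  rot[1] = tpsuu$u
  rot[2] = psuu$ut
  rot[3] = suu$utp
  rot[4] = uu$utps
  rot[5] = u$utpsu
  rot[6] = $utpsuu
Sorted (with $ < everything):
  sorted[0] = $utpsuu
  sorted[1] = psuu$ut
  sorted[2] = suu$utp
  sorted[3] = tpsuu$u
  sorted[4] = u$utpsu
  sorted[5] = utpsuu$
  sorted[6] = uu$utps
sorted[4] = u$utpsu

Answer: u$utpsu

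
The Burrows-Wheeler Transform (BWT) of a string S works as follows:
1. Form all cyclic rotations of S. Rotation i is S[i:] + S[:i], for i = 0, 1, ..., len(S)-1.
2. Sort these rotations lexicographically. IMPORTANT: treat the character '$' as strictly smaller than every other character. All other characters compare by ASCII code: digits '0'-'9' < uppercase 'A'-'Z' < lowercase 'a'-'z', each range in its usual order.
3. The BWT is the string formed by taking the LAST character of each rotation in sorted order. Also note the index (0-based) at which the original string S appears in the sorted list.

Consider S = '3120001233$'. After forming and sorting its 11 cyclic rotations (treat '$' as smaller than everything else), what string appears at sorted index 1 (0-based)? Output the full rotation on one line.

Answer: 0001233$312

Derivation:
All 11 rotations (rotation i = S[i:]+S[:i]):
  rot[0] = 3120001233$
  rot[1] = 120001233$3
  rot[2] = 20001233$31
  rot[3] = 0001233$312
  rot[4] = 001233$3120
  rot[5] = 01233$31200
  rot[6] = 1233$312000
  rot[7] = 233$3120001
  rot[8] = 33$31200012
  rot[9] = 3$312000123
  rot[10] = $3120001233
Sorted (with $ < everything):
  sorted[0] = $3120001233
  sorted[1] = 0001233$312
  sorted[2] = 001233$3120
  sorted[3] = 01233$31200
  sorted[4] = 120001233$3
  sorted[5] = 1233$312000
  sorted[6] = 20001233$31
  sorted[7] = 233$3120001
  sorted[8] = 3$312000123
  sorted[9] = 3120001233$
  sorted[10] = 33$31200012
sorted[1] = 0001233$312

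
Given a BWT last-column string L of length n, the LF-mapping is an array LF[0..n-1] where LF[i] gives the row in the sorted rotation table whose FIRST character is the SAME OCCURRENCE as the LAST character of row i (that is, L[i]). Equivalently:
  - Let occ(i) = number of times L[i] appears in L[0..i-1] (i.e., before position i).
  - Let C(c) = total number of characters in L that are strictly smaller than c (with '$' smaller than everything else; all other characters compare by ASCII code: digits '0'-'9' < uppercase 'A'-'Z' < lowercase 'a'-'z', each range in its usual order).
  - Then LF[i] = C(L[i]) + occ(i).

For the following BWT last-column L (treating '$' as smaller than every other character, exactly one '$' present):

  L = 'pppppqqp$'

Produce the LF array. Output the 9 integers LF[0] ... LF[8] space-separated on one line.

Char counts: '$':1, 'p':6, 'q':2
C (first-col start): C('$')=0, C('p')=1, C('q')=7
L[0]='p': occ=0, LF[0]=C('p')+0=1+0=1
L[1]='p': occ=1, LF[1]=C('p')+1=1+1=2
L[2]='p': occ=2, LF[2]=C('p')+2=1+2=3
L[3]='p': occ=3, LF[3]=C('p')+3=1+3=4
L[4]='p': occ=4, LF[4]=C('p')+4=1+4=5
L[5]='q': occ=0, LF[5]=C('q')+0=7+0=7
L[6]='q': occ=1, LF[6]=C('q')+1=7+1=8
L[7]='p': occ=5, LF[7]=C('p')+5=1+5=6
L[8]='$': occ=0, LF[8]=C('$')+0=0+0=0

Answer: 1 2 3 4 5 7 8 6 0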